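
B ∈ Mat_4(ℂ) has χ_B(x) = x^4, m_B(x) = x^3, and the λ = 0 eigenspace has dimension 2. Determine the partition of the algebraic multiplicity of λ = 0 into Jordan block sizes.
Block sizes for λ = 0: [3, 1]

Step 1 — from the characteristic polynomial, algebraic multiplicity of λ = 0 is 4. From dim ker(B − (0)·I) = 2, there are exactly 2 Jordan blocks for λ = 0.
Step 2 — from the minimal polynomial, the factor (x − 0)^3 tells us the largest block for λ = 0 has size 3.
Step 3 — with total size 4, 2 blocks, and largest block 3, the block sizes (in nonincreasing order) are [3, 1].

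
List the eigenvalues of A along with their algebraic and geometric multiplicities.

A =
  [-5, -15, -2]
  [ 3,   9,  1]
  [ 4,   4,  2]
λ = 2: alg = 3, geom = 1

Step 1 — factor the characteristic polynomial to read off the algebraic multiplicities:
  χ_A(x) = (x - 2)^3

Step 2 — compute geometric multiplicities via the rank-nullity identity g(λ) = n − rank(A − λI):
  rank(A − (2)·I) = 2, so dim ker(A − (2)·I) = n − 2 = 1

Summary:
  λ = 2: algebraic multiplicity = 3, geometric multiplicity = 1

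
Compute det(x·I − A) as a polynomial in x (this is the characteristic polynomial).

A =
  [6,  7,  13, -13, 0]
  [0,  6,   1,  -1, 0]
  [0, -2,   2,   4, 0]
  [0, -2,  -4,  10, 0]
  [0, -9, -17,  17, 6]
x^5 - 30*x^4 + 360*x^3 - 2160*x^2 + 6480*x - 7776

Expanding det(x·I − A) (e.g. by cofactor expansion or by noting that A is similar to its Jordan form J, which has the same characteristic polynomial as A) gives
  χ_A(x) = x^5 - 30*x^4 + 360*x^3 - 2160*x^2 + 6480*x - 7776
which factors as (x - 6)^5. The eigenvalues (with algebraic multiplicities) are λ = 6 with multiplicity 5.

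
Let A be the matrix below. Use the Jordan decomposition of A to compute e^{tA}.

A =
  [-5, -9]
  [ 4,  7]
e^{tA} =
  [-6*t*exp(t) + exp(t), -9*t*exp(t)]
  [4*t*exp(t), 6*t*exp(t) + exp(t)]

Strategy: write A = P · J · P⁻¹ where J is a Jordan canonical form, so e^{tA} = P · e^{tJ} · P⁻¹, and e^{tJ} can be computed block-by-block.

A has Jordan form
J =
  [1, 1]
  [0, 1]
(up to reordering of blocks).

Per-block formulas:
  For a 2×2 Jordan block J_2(1): exp(t · J_2(1)) = e^(1t)·(I + t·N), where N is the 2×2 nilpotent shift.

After assembling e^{tJ} and conjugating by P, we get:

e^{tA} =
  [-6*t*exp(t) + exp(t), -9*t*exp(t)]
  [4*t*exp(t), 6*t*exp(t) + exp(t)]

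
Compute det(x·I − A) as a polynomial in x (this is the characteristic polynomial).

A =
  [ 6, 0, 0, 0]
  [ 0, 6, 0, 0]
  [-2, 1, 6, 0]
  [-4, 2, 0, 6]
x^4 - 24*x^3 + 216*x^2 - 864*x + 1296

Expanding det(x·I − A) (e.g. by cofactor expansion or by noting that A is similar to its Jordan form J, which has the same characteristic polynomial as A) gives
  χ_A(x) = x^4 - 24*x^3 + 216*x^2 - 864*x + 1296
which factors as (x - 6)^4. The eigenvalues (with algebraic multiplicities) are λ = 6 with multiplicity 4.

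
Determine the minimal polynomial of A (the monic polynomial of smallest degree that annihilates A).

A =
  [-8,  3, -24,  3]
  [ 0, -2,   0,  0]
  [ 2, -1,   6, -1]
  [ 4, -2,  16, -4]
x^2 + 4*x + 4

The characteristic polynomial is χ_A(x) = (x + 2)^4, so the eigenvalues are known. The minimal polynomial is
  m_A(x) = Π_λ (x − λ)^{k_λ}
where k_λ is the size of the *largest* Jordan block for λ (equivalently, the smallest k with (A − λI)^k v = 0 for every generalised eigenvector v of λ).

  λ = -2: largest Jordan block has size 2, contributing (x + 2)^2

So m_A(x) = (x + 2)^2 = x^2 + 4*x + 4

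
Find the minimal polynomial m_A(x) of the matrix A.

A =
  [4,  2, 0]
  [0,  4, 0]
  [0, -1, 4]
x^2 - 8*x + 16

The characteristic polynomial is χ_A(x) = (x - 4)^3, so the eigenvalues are known. The minimal polynomial is
  m_A(x) = Π_λ (x − λ)^{k_λ}
where k_λ is the size of the *largest* Jordan block for λ (equivalently, the smallest k with (A − λI)^k v = 0 for every generalised eigenvector v of λ).

  λ = 4: largest Jordan block has size 2, contributing (x − 4)^2

So m_A(x) = (x - 4)^2 = x^2 - 8*x + 16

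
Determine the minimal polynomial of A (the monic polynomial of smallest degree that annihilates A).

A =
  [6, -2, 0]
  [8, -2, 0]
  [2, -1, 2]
x^2 - 4*x + 4

The characteristic polynomial is χ_A(x) = (x - 2)^3, so the eigenvalues are known. The minimal polynomial is
  m_A(x) = Π_λ (x − λ)^{k_λ}
where k_λ is the size of the *largest* Jordan block for λ (equivalently, the smallest k with (A − λI)^k v = 0 for every generalised eigenvector v of λ).

  λ = 2: largest Jordan block has size 2, contributing (x − 2)^2

So m_A(x) = (x - 2)^2 = x^2 - 4*x + 4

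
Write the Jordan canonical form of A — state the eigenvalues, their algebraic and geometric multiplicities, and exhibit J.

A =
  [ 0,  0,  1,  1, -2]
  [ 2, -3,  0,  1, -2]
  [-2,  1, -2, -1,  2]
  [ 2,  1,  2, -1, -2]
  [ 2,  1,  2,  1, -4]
J_2(-2) ⊕ J_2(-2) ⊕ J_1(-2)

The characteristic polynomial is
  det(x·I − A) = x^5 + 10*x^4 + 40*x^3 + 80*x^2 + 80*x + 32 = (x + 2)^5

Eigenvalues and multiplicities (the geometric multiplicity of λ is n − rank(A − λI), which equals the number of Jordan blocks for λ):
  λ = -2: algebraic multiplicity = 5, geometric multiplicity = 3

Determining the block sizes for each eigenvalue:
  λ = -2: with am = 5 and gm = 3, the partition is not yet determined (e.g. several partitions of 5 into 3 parts exist). Let N = A − (-2)·I. Computing rank(N^1) = 2, rank(N^2) = 0; the number of blocks of size ≥ j is rank(N^{j−1}) − rank(N^j), giving [3, 2]. So we have 2 block(s) of size 2, 1 block(s) of size 1 → block sizes [2, 2, 1]

Assembling the blocks gives a Jordan form
J =
  [-2,  1,  0,  0,  0]
  [ 0, -2,  0,  0,  0]
  [ 0,  0, -2,  1,  0]
  [ 0,  0,  0, -2,  0]
  [ 0,  0,  0,  0, -2]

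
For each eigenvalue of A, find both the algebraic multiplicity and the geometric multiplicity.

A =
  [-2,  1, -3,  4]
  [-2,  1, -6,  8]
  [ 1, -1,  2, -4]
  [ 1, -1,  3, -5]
λ = -1: alg = 4, geom = 3

Step 1 — factor the characteristic polynomial to read off the algebraic multiplicities:
  χ_A(x) = (x + 1)^4

Step 2 — compute geometric multiplicities via the rank-nullity identity g(λ) = n − rank(A − λI):
  rank(A − (-1)·I) = 1, so dim ker(A − (-1)·I) = n − 1 = 3

Summary:
  λ = -1: algebraic multiplicity = 4, geometric multiplicity = 3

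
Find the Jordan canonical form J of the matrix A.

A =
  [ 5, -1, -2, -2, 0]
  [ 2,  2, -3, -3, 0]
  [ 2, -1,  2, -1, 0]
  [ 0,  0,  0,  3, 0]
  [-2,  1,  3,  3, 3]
J_3(3) ⊕ J_1(3) ⊕ J_1(3)

The characteristic polynomial is
  det(x·I − A) = x^5 - 15*x^4 + 90*x^3 - 270*x^2 + 405*x - 243 = (x - 3)^5

Eigenvalues and multiplicities (the geometric multiplicity of λ is n − rank(A − λI), which equals the number of Jordan blocks for λ):
  λ = 3: algebraic multiplicity = 5, geometric multiplicity = 3

Determining the block sizes for each eigenvalue:
  λ = 3: with am = 5 and gm = 3, the partition is not yet determined (e.g. several partitions of 5 into 3 parts exist). Let N = A − (3)·I. Computing rank(N^1) = 2, rank(N^2) = 1, rank(N^3) = 0; the number of blocks of size ≥ j is rank(N^{j−1}) − rank(N^j), giving [3, 1, 1]. So we have 1 block(s) of size 3, 2 block(s) of size 1 → block sizes [3, 1, 1]

Assembling the blocks gives a Jordan form
J =
  [3, 1, 0, 0, 0]
  [0, 3, 1, 0, 0]
  [0, 0, 3, 0, 0]
  [0, 0, 0, 3, 0]
  [0, 0, 0, 0, 3]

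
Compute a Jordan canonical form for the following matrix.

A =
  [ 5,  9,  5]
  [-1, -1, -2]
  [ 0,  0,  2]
J_3(2)

The characteristic polynomial is
  det(x·I − A) = x^3 - 6*x^2 + 12*x - 8 = (x - 2)^3

Eigenvalues and multiplicities (the geometric multiplicity of λ is n − rank(A − λI), which equals the number of Jordan blocks for λ):
  λ = 2: algebraic multiplicity = 3, geometric multiplicity = 1

Determining the block sizes for each eigenvalue:
  λ = 2: one block (gm = 1), so the single block has size am = 3 → block sizes [3]

Assembling the blocks gives a Jordan form
J =
  [2, 1, 0]
  [0, 2, 1]
  [0, 0, 2]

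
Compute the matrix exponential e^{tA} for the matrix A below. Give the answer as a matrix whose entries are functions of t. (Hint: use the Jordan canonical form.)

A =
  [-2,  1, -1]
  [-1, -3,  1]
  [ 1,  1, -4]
e^{tA} =
  [-t^2*exp(-3*t)/2 + t*exp(-3*t) + exp(-3*t), t*exp(-3*t), t^2*exp(-3*t)/2 - t*exp(-3*t)]
  [-t*exp(-3*t), exp(-3*t), t*exp(-3*t)]
  [-t^2*exp(-3*t)/2 + t*exp(-3*t), t*exp(-3*t), t^2*exp(-3*t)/2 - t*exp(-3*t) + exp(-3*t)]

Strategy: write A = P · J · P⁻¹ where J is a Jordan canonical form, so e^{tA} = P · e^{tJ} · P⁻¹, and e^{tJ} can be computed block-by-block.

A has Jordan form
J =
  [-3,  1,  0]
  [ 0, -3,  1]
  [ 0,  0, -3]
(up to reordering of blocks).

Per-block formulas:
  For a 3×3 Jordan block J_3(-3): exp(t · J_3(-3)) = e^(-3t)·(I + t·N + (t^2/2)·N^2), where N is the 3×3 nilpotent shift.

After assembling e^{tJ} and conjugating by P, we get:

e^{tA} =
  [-t^2*exp(-3*t)/2 + t*exp(-3*t) + exp(-3*t), t*exp(-3*t), t^2*exp(-3*t)/2 - t*exp(-3*t)]
  [-t*exp(-3*t), exp(-3*t), t*exp(-3*t)]
  [-t^2*exp(-3*t)/2 + t*exp(-3*t), t*exp(-3*t), t^2*exp(-3*t)/2 - t*exp(-3*t) + exp(-3*t)]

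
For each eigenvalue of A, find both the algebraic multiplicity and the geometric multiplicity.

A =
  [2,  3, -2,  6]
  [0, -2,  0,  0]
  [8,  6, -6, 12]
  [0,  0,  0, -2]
λ = -2: alg = 4, geom = 3

Step 1 — factor the characteristic polynomial to read off the algebraic multiplicities:
  χ_A(x) = (x + 2)^4

Step 2 — compute geometric multiplicities via the rank-nullity identity g(λ) = n − rank(A − λI):
  rank(A − (-2)·I) = 1, so dim ker(A − (-2)·I) = n − 1 = 3

Summary:
  λ = -2: algebraic multiplicity = 4, geometric multiplicity = 3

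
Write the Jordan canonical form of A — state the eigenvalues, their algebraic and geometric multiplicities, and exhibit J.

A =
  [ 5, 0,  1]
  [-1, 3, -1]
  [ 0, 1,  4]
J_3(4)

The characteristic polynomial is
  det(x·I − A) = x^3 - 12*x^2 + 48*x - 64 = (x - 4)^3

Eigenvalues and multiplicities (the geometric multiplicity of λ is n − rank(A − λI), which equals the number of Jordan blocks for λ):
  λ = 4: algebraic multiplicity = 3, geometric multiplicity = 1

Determining the block sizes for each eigenvalue:
  λ = 4: one block (gm = 1), so the single block has size am = 3 → block sizes [3]

Assembling the blocks gives a Jordan form
J =
  [4, 1, 0]
  [0, 4, 1]
  [0, 0, 4]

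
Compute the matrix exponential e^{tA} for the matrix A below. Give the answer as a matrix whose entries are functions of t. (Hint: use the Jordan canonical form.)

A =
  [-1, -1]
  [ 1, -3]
e^{tA} =
  [t*exp(-2*t) + exp(-2*t), -t*exp(-2*t)]
  [t*exp(-2*t), -t*exp(-2*t) + exp(-2*t)]

Strategy: write A = P · J · P⁻¹ where J is a Jordan canonical form, so e^{tA} = P · e^{tJ} · P⁻¹, and e^{tJ} can be computed block-by-block.

A has Jordan form
J =
  [-2,  1]
  [ 0, -2]
(up to reordering of blocks).

Per-block formulas:
  For a 2×2 Jordan block J_2(-2): exp(t · J_2(-2)) = e^(-2t)·(I + t·N), where N is the 2×2 nilpotent shift.

After assembling e^{tJ} and conjugating by P, we get:

e^{tA} =
  [t*exp(-2*t) + exp(-2*t), -t*exp(-2*t)]
  [t*exp(-2*t), -t*exp(-2*t) + exp(-2*t)]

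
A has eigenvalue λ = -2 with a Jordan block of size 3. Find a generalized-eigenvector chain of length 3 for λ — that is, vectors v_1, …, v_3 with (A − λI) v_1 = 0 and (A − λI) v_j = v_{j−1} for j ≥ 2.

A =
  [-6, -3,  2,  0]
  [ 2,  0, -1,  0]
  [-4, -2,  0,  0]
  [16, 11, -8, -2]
A Jordan chain for λ = -2 of length 3:
v_1 = (2, 0, 4, -10)ᵀ
v_2 = (-4, 2, -4, 16)ᵀ
v_3 = (1, 0, 0, 0)ᵀ

Let N = A − (-2)·I. We want v_3 with N^3 v_3 = 0 but N^2 v_3 ≠ 0; then v_{j-1} := N · v_j for j = 3, …, 2.

Pick v_3 = (1, 0, 0, 0)ᵀ.
Then v_2 = N · v_3 = (-4, 2, -4, 16)ᵀ.
Then v_1 = N · v_2 = (2, 0, 4, -10)ᵀ.

Sanity check: (A − (-2)·I) v_1 = (0, 0, 0, 0)ᵀ = 0. ✓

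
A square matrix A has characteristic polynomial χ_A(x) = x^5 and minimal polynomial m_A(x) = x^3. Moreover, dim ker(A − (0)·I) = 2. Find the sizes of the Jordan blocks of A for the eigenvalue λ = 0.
Block sizes for λ = 0: [3, 2]

Step 1 — from the characteristic polynomial, algebraic multiplicity of λ = 0 is 5. From dim ker(A − (0)·I) = 2, there are exactly 2 Jordan blocks for λ = 0.
Step 2 — from the minimal polynomial, the factor (x − 0)^3 tells us the largest block for λ = 0 has size 3.
Step 3 — with total size 5, 2 blocks, and largest block 3, the block sizes (in nonincreasing order) are [3, 2].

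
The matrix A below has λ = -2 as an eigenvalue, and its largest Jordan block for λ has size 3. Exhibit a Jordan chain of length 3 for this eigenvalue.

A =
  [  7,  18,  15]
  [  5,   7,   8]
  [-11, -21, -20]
A Jordan chain for λ = -2 of length 3:
v_1 = (6, 2, -6)ᵀ
v_2 = (9, 5, -11)ᵀ
v_3 = (1, 0, 0)ᵀ

Let N = A − (-2)·I. We want v_3 with N^3 v_3 = 0 but N^2 v_3 ≠ 0; then v_{j-1} := N · v_j for j = 3, …, 2.

Pick v_3 = (1, 0, 0)ᵀ.
Then v_2 = N · v_3 = (9, 5, -11)ᵀ.
Then v_1 = N · v_2 = (6, 2, -6)ᵀ.

Sanity check: (A − (-2)·I) v_1 = (0, 0, 0)ᵀ = 0. ✓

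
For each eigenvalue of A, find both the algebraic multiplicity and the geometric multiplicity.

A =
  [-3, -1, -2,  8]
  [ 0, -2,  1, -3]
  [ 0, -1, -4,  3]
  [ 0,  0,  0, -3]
λ = -3: alg = 4, geom = 2

Step 1 — factor the characteristic polynomial to read off the algebraic multiplicities:
  χ_A(x) = (x + 3)^4

Step 2 — compute geometric multiplicities via the rank-nullity identity g(λ) = n − rank(A − λI):
  rank(A − (-3)·I) = 2, so dim ker(A − (-3)·I) = n − 2 = 2

Summary:
  λ = -3: algebraic multiplicity = 4, geometric multiplicity = 2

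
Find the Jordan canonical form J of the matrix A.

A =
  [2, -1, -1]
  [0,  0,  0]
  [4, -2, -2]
J_2(0) ⊕ J_1(0)

The characteristic polynomial is
  det(x·I − A) = x^3

Eigenvalues and multiplicities (the geometric multiplicity of λ is n − rank(A − λI), which equals the number of Jordan blocks for λ):
  λ = 0: algebraic multiplicity = 3, geometric multiplicity = 2

Determining the block sizes for each eigenvalue:
  λ = 0: 2 blocks summing to 3 forces exactly one block of size 2 and the rest size 1 → block sizes [2, 1]

Assembling the blocks gives a Jordan form
J =
  [0, 1, 0]
  [0, 0, 0]
  [0, 0, 0]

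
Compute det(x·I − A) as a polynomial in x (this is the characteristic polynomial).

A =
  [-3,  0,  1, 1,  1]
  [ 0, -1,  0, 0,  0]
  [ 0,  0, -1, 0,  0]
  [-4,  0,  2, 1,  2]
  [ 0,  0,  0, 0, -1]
x^5 + 5*x^4 + 10*x^3 + 10*x^2 + 5*x + 1

Expanding det(x·I − A) (e.g. by cofactor expansion or by noting that A is similar to its Jordan form J, which has the same characteristic polynomial as A) gives
  χ_A(x) = x^5 + 5*x^4 + 10*x^3 + 10*x^2 + 5*x + 1
which factors as (x + 1)^5. The eigenvalues (with algebraic multiplicities) are λ = -1 with multiplicity 5.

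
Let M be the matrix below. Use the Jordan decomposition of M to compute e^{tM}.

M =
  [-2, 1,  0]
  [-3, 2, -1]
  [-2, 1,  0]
e^{tM} =
  [t^2/2 - 2*t + 1, t, -t^2/2]
  [t^2 - 3*t, 2*t + 1, -t^2 - t]
  [t^2/2 - 2*t, t, 1 - t^2/2]

Strategy: write M = P · J · P⁻¹ where J is a Jordan canonical form, so e^{tM} = P · e^{tJ} · P⁻¹, and e^{tJ} can be computed block-by-block.

M has Jordan form
J =
  [0, 1, 0]
  [0, 0, 1]
  [0, 0, 0]
(up to reordering of blocks).

Per-block formulas:
  For a 3×3 Jordan block J_3(0): exp(t · J_3(0)) = e^(0t)·(I + t·N + (t^2/2)·N^2), where N is the 3×3 nilpotent shift.

After assembling e^{tJ} and conjugating by P, we get:

e^{tM} =
  [t^2/2 - 2*t + 1, t, -t^2/2]
  [t^2 - 3*t, 2*t + 1, -t^2 - t]
  [t^2/2 - 2*t, t, 1 - t^2/2]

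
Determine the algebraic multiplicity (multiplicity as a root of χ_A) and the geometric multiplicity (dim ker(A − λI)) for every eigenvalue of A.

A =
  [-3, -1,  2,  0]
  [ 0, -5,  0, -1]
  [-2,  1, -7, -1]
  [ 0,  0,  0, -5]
λ = -5: alg = 4, geom = 2

Step 1 — factor the characteristic polynomial to read off the algebraic multiplicities:
  χ_A(x) = (x + 5)^4

Step 2 — compute geometric multiplicities via the rank-nullity identity g(λ) = n − rank(A − λI):
  rank(A − (-5)·I) = 2, so dim ker(A − (-5)·I) = n − 2 = 2

Summary:
  λ = -5: algebraic multiplicity = 4, geometric multiplicity = 2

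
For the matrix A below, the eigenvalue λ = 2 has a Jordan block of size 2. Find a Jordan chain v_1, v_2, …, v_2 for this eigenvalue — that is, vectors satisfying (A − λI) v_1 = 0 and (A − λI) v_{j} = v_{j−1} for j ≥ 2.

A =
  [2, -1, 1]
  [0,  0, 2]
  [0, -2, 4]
A Jordan chain for λ = 2 of length 2:
v_1 = (-1, -2, -2)ᵀ
v_2 = (0, 1, 0)ᵀ

Let N = A − (2)·I. We want v_2 with N^2 v_2 = 0 but N^1 v_2 ≠ 0; then v_{j-1} := N · v_j for j = 2, …, 2.

Pick v_2 = (0, 1, 0)ᵀ.
Then v_1 = N · v_2 = (-1, -2, -2)ᵀ.

Sanity check: (A − (2)·I) v_1 = (0, 0, 0)ᵀ = 0. ✓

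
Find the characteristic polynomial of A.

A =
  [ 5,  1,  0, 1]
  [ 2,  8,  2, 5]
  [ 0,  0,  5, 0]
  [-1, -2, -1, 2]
x^4 - 20*x^3 + 150*x^2 - 500*x + 625

Expanding det(x·I − A) (e.g. by cofactor expansion or by noting that A is similar to its Jordan form J, which has the same characteristic polynomial as A) gives
  χ_A(x) = x^4 - 20*x^3 + 150*x^2 - 500*x + 625
which factors as (x - 5)^4. The eigenvalues (with algebraic multiplicities) are λ = 5 with multiplicity 4.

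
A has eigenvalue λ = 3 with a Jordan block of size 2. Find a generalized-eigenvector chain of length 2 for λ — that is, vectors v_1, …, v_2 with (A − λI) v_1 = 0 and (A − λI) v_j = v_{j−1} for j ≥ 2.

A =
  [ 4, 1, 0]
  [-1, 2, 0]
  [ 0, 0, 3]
A Jordan chain for λ = 3 of length 2:
v_1 = (1, -1, 0)ᵀ
v_2 = (1, 0, 0)ᵀ

Let N = A − (3)·I. We want v_2 with N^2 v_2 = 0 but N^1 v_2 ≠ 0; then v_{j-1} := N · v_j for j = 2, …, 2.

Pick v_2 = (1, 0, 0)ᵀ.
Then v_1 = N · v_2 = (1, -1, 0)ᵀ.

Sanity check: (A − (3)·I) v_1 = (0, 0, 0)ᵀ = 0. ✓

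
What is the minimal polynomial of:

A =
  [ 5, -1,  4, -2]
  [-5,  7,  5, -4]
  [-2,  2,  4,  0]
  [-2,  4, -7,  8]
x^3 - 18*x^2 + 108*x - 216

The characteristic polynomial is χ_A(x) = (x - 6)^4, so the eigenvalues are known. The minimal polynomial is
  m_A(x) = Π_λ (x − λ)^{k_λ}
where k_λ is the size of the *largest* Jordan block for λ (equivalently, the smallest k with (A − λI)^k v = 0 for every generalised eigenvector v of λ).

  λ = 6: largest Jordan block has size 3, contributing (x − 6)^3

So m_A(x) = (x - 6)^3 = x^3 - 18*x^2 + 108*x - 216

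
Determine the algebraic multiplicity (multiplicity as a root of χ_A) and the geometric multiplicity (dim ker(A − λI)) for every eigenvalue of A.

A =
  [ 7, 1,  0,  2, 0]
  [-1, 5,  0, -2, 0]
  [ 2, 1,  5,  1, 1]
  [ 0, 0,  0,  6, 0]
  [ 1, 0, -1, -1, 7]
λ = 6: alg = 5, geom = 3

Step 1 — factor the characteristic polynomial to read off the algebraic multiplicities:
  χ_A(x) = (x - 6)^5

Step 2 — compute geometric multiplicities via the rank-nullity identity g(λ) = n − rank(A − λI):
  rank(A − (6)·I) = 2, so dim ker(A − (6)·I) = n − 2 = 3

Summary:
  λ = 6: algebraic multiplicity = 5, geometric multiplicity = 3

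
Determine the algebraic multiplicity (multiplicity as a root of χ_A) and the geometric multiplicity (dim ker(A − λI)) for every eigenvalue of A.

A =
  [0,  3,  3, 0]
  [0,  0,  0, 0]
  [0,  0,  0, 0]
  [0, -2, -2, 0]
λ = 0: alg = 4, geom = 3

Step 1 — factor the characteristic polynomial to read off the algebraic multiplicities:
  χ_A(x) = x^4

Step 2 — compute geometric multiplicities via the rank-nullity identity g(λ) = n − rank(A − λI):
  rank(A − (0)·I) = 1, so dim ker(A − (0)·I) = n − 1 = 3

Summary:
  λ = 0: algebraic multiplicity = 4, geometric multiplicity = 3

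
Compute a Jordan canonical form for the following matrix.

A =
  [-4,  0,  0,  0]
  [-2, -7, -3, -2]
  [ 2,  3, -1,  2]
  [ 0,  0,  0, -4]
J_2(-4) ⊕ J_1(-4) ⊕ J_1(-4)

The characteristic polynomial is
  det(x·I − A) = x^4 + 16*x^3 + 96*x^2 + 256*x + 256 = (x + 4)^4

Eigenvalues and multiplicities (the geometric multiplicity of λ is n − rank(A − λI), which equals the number of Jordan blocks for λ):
  λ = -4: algebraic multiplicity = 4, geometric multiplicity = 3

Determining the block sizes for each eigenvalue:
  λ = -4: 3 blocks summing to 4 forces exactly one block of size 2 and the rest size 1 → block sizes [2, 1, 1]

Assembling the blocks gives a Jordan form
J =
  [-4,  1,  0,  0]
  [ 0, -4,  0,  0]
  [ 0,  0, -4,  0]
  [ 0,  0,  0, -4]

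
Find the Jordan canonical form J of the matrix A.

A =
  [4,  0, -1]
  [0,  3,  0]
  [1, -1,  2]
J_3(3)

The characteristic polynomial is
  det(x·I − A) = x^3 - 9*x^2 + 27*x - 27 = (x - 3)^3

Eigenvalues and multiplicities (the geometric multiplicity of λ is n − rank(A − λI), which equals the number of Jordan blocks for λ):
  λ = 3: algebraic multiplicity = 3, geometric multiplicity = 1

Determining the block sizes for each eigenvalue:
  λ = 3: one block (gm = 1), so the single block has size am = 3 → block sizes [3]

Assembling the blocks gives a Jordan form
J =
  [3, 1, 0]
  [0, 3, 1]
  [0, 0, 3]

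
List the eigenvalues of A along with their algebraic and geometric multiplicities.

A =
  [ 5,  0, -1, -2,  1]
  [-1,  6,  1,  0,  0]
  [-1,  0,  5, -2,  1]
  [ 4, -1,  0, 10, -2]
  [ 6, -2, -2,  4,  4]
λ = 6: alg = 5, geom = 2

Step 1 — factor the characteristic polynomial to read off the algebraic multiplicities:
  χ_A(x) = (x - 6)^5

Step 2 — compute geometric multiplicities via the rank-nullity identity g(λ) = n − rank(A − λI):
  rank(A − (6)·I) = 3, so dim ker(A − (6)·I) = n − 3 = 2

Summary:
  λ = 6: algebraic multiplicity = 5, geometric multiplicity = 2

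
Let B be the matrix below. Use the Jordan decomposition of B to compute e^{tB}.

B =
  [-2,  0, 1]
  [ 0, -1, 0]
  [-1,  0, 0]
e^{tB} =
  [-t*exp(-t) + exp(-t), 0, t*exp(-t)]
  [0, exp(-t), 0]
  [-t*exp(-t), 0, t*exp(-t) + exp(-t)]

Strategy: write B = P · J · P⁻¹ where J is a Jordan canonical form, so e^{tB} = P · e^{tJ} · P⁻¹, and e^{tJ} can be computed block-by-block.

B has Jordan form
J =
  [-1,  1,  0]
  [ 0, -1,  0]
  [ 0,  0, -1]
(up to reordering of blocks).

Per-block formulas:
  For a 2×2 Jordan block J_2(-1): exp(t · J_2(-1)) = e^(-1t)·(I + t·N), where N is the 2×2 nilpotent shift.
  For a 1×1 block at λ = -1: exp(t · [-1]) = [e^(-1t)].

After assembling e^{tJ} and conjugating by P, we get:

e^{tB} =
  [-t*exp(-t) + exp(-t), 0, t*exp(-t)]
  [0, exp(-t), 0]
  [-t*exp(-t), 0, t*exp(-t) + exp(-t)]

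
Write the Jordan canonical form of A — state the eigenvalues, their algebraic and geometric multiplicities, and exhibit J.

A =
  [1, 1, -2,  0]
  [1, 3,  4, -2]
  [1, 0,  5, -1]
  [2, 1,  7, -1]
J_2(2) ⊕ J_2(2)

The characteristic polynomial is
  det(x·I − A) = x^4 - 8*x^3 + 24*x^2 - 32*x + 16 = (x - 2)^4

Eigenvalues and multiplicities (the geometric multiplicity of λ is n − rank(A − λI), which equals the number of Jordan blocks for λ):
  λ = 2: algebraic multiplicity = 4, geometric multiplicity = 2

Determining the block sizes for each eigenvalue:
  λ = 2: with am = 4 and gm = 2, the partition is not yet determined (e.g. several partitions of 4 into 2 parts exist). Let N = A − (2)·I. Computing rank(N^1) = 2, rank(N^2) = 0; the number of blocks of size ≥ j is rank(N^{j−1}) − rank(N^j), giving [2, 2]. So we have 2 block(s) of size 2 → block sizes [2, 2]

Assembling the blocks gives a Jordan form
J =
  [2, 1, 0, 0]
  [0, 2, 0, 0]
  [0, 0, 2, 1]
  [0, 0, 0, 2]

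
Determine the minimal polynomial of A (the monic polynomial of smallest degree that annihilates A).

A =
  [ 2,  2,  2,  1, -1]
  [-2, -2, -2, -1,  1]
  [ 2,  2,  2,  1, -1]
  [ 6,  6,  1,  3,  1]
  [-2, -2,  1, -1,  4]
x^4 - 9*x^3 + 27*x^2 - 27*x

The characteristic polynomial is χ_A(x) = x^2*(x - 3)^3, so the eigenvalues are known. The minimal polynomial is
  m_A(x) = Π_λ (x − λ)^{k_λ}
where k_λ is the size of the *largest* Jordan block for λ (equivalently, the smallest k with (A − λI)^k v = 0 for every generalised eigenvector v of λ).

  λ = 0: largest Jordan block has size 1, contributing (x − 0)
  λ = 3: largest Jordan block has size 3, contributing (x − 3)^3

So m_A(x) = x*(x - 3)^3 = x^4 - 9*x^3 + 27*x^2 - 27*x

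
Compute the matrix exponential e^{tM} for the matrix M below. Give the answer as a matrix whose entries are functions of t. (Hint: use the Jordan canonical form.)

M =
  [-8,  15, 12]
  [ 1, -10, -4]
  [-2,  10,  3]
e^{tM} =
  [-3*t*exp(-5*t) + exp(-5*t), 15*t*exp(-5*t), 12*t*exp(-5*t)]
  [t*exp(-5*t), -5*t*exp(-5*t) + exp(-5*t), -4*t*exp(-5*t)]
  [-2*t*exp(-5*t), 10*t*exp(-5*t), 8*t*exp(-5*t) + exp(-5*t)]

Strategy: write M = P · J · P⁻¹ where J is a Jordan canonical form, so e^{tM} = P · e^{tJ} · P⁻¹, and e^{tJ} can be computed block-by-block.

M has Jordan form
J =
  [-5,  1,  0]
  [ 0, -5,  0]
  [ 0,  0, -5]
(up to reordering of blocks).

Per-block formulas:
  For a 2×2 Jordan block J_2(-5): exp(t · J_2(-5)) = e^(-5t)·(I + t·N), where N is the 2×2 nilpotent shift.
  For a 1×1 block at λ = -5: exp(t · [-5]) = [e^(-5t)].

After assembling e^{tJ} and conjugating by P, we get:

e^{tM} =
  [-3*t*exp(-5*t) + exp(-5*t), 15*t*exp(-5*t), 12*t*exp(-5*t)]
  [t*exp(-5*t), -5*t*exp(-5*t) + exp(-5*t), -4*t*exp(-5*t)]
  [-2*t*exp(-5*t), 10*t*exp(-5*t), 8*t*exp(-5*t) + exp(-5*t)]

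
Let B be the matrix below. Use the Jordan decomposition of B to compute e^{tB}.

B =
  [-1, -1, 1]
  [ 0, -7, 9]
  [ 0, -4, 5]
e^{tB} =
  [exp(-t), t^2*exp(-t) - t*exp(-t), -3*t^2*exp(-t)/2 + t*exp(-t)]
  [0, -6*t*exp(-t) + exp(-t), 9*t*exp(-t)]
  [0, -4*t*exp(-t), 6*t*exp(-t) + exp(-t)]

Strategy: write B = P · J · P⁻¹ where J is a Jordan canonical form, so e^{tB} = P · e^{tJ} · P⁻¹, and e^{tJ} can be computed block-by-block.

B has Jordan form
J =
  [-1,  1,  0]
  [ 0, -1,  1]
  [ 0,  0, -1]
(up to reordering of blocks).

Per-block formulas:
  For a 3×3 Jordan block J_3(-1): exp(t · J_3(-1)) = e^(-1t)·(I + t·N + (t^2/2)·N^2), where N is the 3×3 nilpotent shift.

After assembling e^{tJ} and conjugating by P, we get:

e^{tB} =
  [exp(-t), t^2*exp(-t) - t*exp(-t), -3*t^2*exp(-t)/2 + t*exp(-t)]
  [0, -6*t*exp(-t) + exp(-t), 9*t*exp(-t)]
  [0, -4*t*exp(-t), 6*t*exp(-t) + exp(-t)]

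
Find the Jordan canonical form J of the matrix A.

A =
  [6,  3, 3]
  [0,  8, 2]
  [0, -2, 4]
J_2(6) ⊕ J_1(6)

The characteristic polynomial is
  det(x·I − A) = x^3 - 18*x^2 + 108*x - 216 = (x - 6)^3

Eigenvalues and multiplicities (the geometric multiplicity of λ is n − rank(A − λI), which equals the number of Jordan blocks for λ):
  λ = 6: algebraic multiplicity = 3, geometric multiplicity = 2

Determining the block sizes for each eigenvalue:
  λ = 6: 2 blocks summing to 3 forces exactly one block of size 2 and the rest size 1 → block sizes [2, 1]

Assembling the blocks gives a Jordan form
J =
  [6, 1, 0]
  [0, 6, 0]
  [0, 0, 6]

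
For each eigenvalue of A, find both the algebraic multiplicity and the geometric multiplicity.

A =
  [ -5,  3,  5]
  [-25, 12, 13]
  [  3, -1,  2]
λ = 3: alg = 3, geom = 1

Step 1 — factor the characteristic polynomial to read off the algebraic multiplicities:
  χ_A(x) = (x - 3)^3

Step 2 — compute geometric multiplicities via the rank-nullity identity g(λ) = n − rank(A − λI):
  rank(A − (3)·I) = 2, so dim ker(A − (3)·I) = n − 2 = 1

Summary:
  λ = 3: algebraic multiplicity = 3, geometric multiplicity = 1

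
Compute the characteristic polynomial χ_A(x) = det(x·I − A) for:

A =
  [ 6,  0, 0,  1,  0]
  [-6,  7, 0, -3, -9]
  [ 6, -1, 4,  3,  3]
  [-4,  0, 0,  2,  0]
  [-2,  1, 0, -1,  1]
x^5 - 20*x^4 + 160*x^3 - 640*x^2 + 1280*x - 1024

Expanding det(x·I − A) (e.g. by cofactor expansion or by noting that A is similar to its Jordan form J, which has the same characteristic polynomial as A) gives
  χ_A(x) = x^5 - 20*x^4 + 160*x^3 - 640*x^2 + 1280*x - 1024
which factors as (x - 4)^5. The eigenvalues (with algebraic multiplicities) are λ = 4 with multiplicity 5.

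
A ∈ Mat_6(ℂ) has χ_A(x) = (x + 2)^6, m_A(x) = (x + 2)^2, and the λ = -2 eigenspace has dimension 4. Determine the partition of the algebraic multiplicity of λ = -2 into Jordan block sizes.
Block sizes for λ = -2: [2, 2, 1, 1]

Step 1 — from the characteristic polynomial, algebraic multiplicity of λ = -2 is 6. From dim ker(A − (-2)·I) = 4, there are exactly 4 Jordan blocks for λ = -2.
Step 2 — from the minimal polynomial, the factor (x + 2)^2 tells us the largest block for λ = -2 has size 2.
Step 3 — with total size 6, 4 blocks, and largest block 2, the block sizes (in nonincreasing order) are [2, 2, 1, 1].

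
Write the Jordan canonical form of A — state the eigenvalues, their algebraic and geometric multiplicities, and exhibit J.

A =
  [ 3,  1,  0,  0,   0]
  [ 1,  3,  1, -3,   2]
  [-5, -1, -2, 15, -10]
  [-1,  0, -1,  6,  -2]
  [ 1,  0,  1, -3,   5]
J_3(3) ⊕ J_1(3) ⊕ J_1(3)

The characteristic polynomial is
  det(x·I − A) = x^5 - 15*x^4 + 90*x^3 - 270*x^2 + 405*x - 243 = (x - 3)^5

Eigenvalues and multiplicities (the geometric multiplicity of λ is n − rank(A − λI), which equals the number of Jordan blocks for λ):
  λ = 3: algebraic multiplicity = 5, geometric multiplicity = 3

Determining the block sizes for each eigenvalue:
  λ = 3: with am = 5 and gm = 3, the partition is not yet determined (e.g. several partitions of 5 into 3 parts exist). Let N = A − (3)·I. Computing rank(N^1) = 2, rank(N^2) = 1, rank(N^3) = 0; the number of blocks of size ≥ j is rank(N^{j−1}) − rank(N^j), giving [3, 1, 1]. So we have 1 block(s) of size 3, 2 block(s) of size 1 → block sizes [3, 1, 1]

Assembling the blocks gives a Jordan form
J =
  [3, 1, 0, 0, 0]
  [0, 3, 1, 0, 0]
  [0, 0, 3, 0, 0]
  [0, 0, 0, 3, 0]
  [0, 0, 0, 0, 3]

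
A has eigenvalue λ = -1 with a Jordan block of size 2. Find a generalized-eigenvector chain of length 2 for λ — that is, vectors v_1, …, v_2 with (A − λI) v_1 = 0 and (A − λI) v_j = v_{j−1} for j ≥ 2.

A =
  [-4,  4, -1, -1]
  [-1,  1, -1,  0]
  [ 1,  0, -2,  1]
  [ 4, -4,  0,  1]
A Jordan chain for λ = -1 of length 2:
v_1 = (-3, -1, 1, 4)ᵀ
v_2 = (1, 0, 0, 0)ᵀ

Let N = A − (-1)·I. We want v_2 with N^2 v_2 = 0 but N^1 v_2 ≠ 0; then v_{j-1} := N · v_j for j = 2, …, 2.

Pick v_2 = (1, 0, 0, 0)ᵀ.
Then v_1 = N · v_2 = (-3, -1, 1, 4)ᵀ.

Sanity check: (A − (-1)·I) v_1 = (0, 0, 0, 0)ᵀ = 0. ✓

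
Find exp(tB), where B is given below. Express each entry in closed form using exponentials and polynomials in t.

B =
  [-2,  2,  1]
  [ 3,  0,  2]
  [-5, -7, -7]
e^{tB} =
  [t^2*exp(-3*t) + t*exp(-3*t) + exp(-3*t), t^2*exp(-3*t)/2 + 2*t*exp(-3*t), t^2*exp(-3*t)/2 + t*exp(-3*t)]
  [t^2*exp(-3*t) + 3*t*exp(-3*t), t^2*exp(-3*t)/2 + 3*t*exp(-3*t) + exp(-3*t), t^2*exp(-3*t)/2 + 2*t*exp(-3*t)]
  [-3*t^2*exp(-3*t) - 5*t*exp(-3*t), -3*t^2*exp(-3*t)/2 - 7*t*exp(-3*t), -3*t^2*exp(-3*t)/2 - 4*t*exp(-3*t) + exp(-3*t)]

Strategy: write B = P · J · P⁻¹ where J is a Jordan canonical form, so e^{tB} = P · e^{tJ} · P⁻¹, and e^{tJ} can be computed block-by-block.

B has Jordan form
J =
  [-3,  1,  0]
  [ 0, -3,  1]
  [ 0,  0, -3]
(up to reordering of blocks).

Per-block formulas:
  For a 3×3 Jordan block J_3(-3): exp(t · J_3(-3)) = e^(-3t)·(I + t·N + (t^2/2)·N^2), where N is the 3×3 nilpotent shift.

After assembling e^{tJ} and conjugating by P, we get:

e^{tB} =
  [t^2*exp(-3*t) + t*exp(-3*t) + exp(-3*t), t^2*exp(-3*t)/2 + 2*t*exp(-3*t), t^2*exp(-3*t)/2 + t*exp(-3*t)]
  [t^2*exp(-3*t) + 3*t*exp(-3*t), t^2*exp(-3*t)/2 + 3*t*exp(-3*t) + exp(-3*t), t^2*exp(-3*t)/2 + 2*t*exp(-3*t)]
  [-3*t^2*exp(-3*t) - 5*t*exp(-3*t), -3*t^2*exp(-3*t)/2 - 7*t*exp(-3*t), -3*t^2*exp(-3*t)/2 - 4*t*exp(-3*t) + exp(-3*t)]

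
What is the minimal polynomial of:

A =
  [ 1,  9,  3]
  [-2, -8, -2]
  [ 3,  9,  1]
x^2 + 4*x + 4

The characteristic polynomial is χ_A(x) = (x + 2)^3, so the eigenvalues are known. The minimal polynomial is
  m_A(x) = Π_λ (x − λ)^{k_λ}
where k_λ is the size of the *largest* Jordan block for λ (equivalently, the smallest k with (A − λI)^k v = 0 for every generalised eigenvector v of λ).

  λ = -2: largest Jordan block has size 2, contributing (x + 2)^2

So m_A(x) = (x + 2)^2 = x^2 + 4*x + 4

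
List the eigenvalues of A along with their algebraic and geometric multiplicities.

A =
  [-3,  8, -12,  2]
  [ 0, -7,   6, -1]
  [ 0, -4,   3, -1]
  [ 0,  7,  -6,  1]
λ = -3: alg = 2, geom = 2; λ = 0: alg = 2, geom = 1

Step 1 — factor the characteristic polynomial to read off the algebraic multiplicities:
  χ_A(x) = x^2*(x + 3)^2

Step 2 — compute geometric multiplicities via the rank-nullity identity g(λ) = n − rank(A − λI):
  rank(A − (-3)·I) = 2, so dim ker(A − (-3)·I) = n − 2 = 2
  rank(A − (0)·I) = 3, so dim ker(A − (0)·I) = n − 3 = 1

Summary:
  λ = -3: algebraic multiplicity = 2, geometric multiplicity = 2
  λ = 0: algebraic multiplicity = 2, geometric multiplicity = 1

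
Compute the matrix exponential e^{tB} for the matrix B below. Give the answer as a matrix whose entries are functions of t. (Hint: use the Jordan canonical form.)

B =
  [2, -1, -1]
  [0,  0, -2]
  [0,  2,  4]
e^{tB} =
  [exp(2*t), -t*exp(2*t), -t*exp(2*t)]
  [0, -2*t*exp(2*t) + exp(2*t), -2*t*exp(2*t)]
  [0, 2*t*exp(2*t), 2*t*exp(2*t) + exp(2*t)]

Strategy: write B = P · J · P⁻¹ where J is a Jordan canonical form, so e^{tB} = P · e^{tJ} · P⁻¹, and e^{tJ} can be computed block-by-block.

B has Jordan form
J =
  [2, 1, 0]
  [0, 2, 0]
  [0, 0, 2]
(up to reordering of blocks).

Per-block formulas:
  For a 1×1 block at λ = 2: exp(t · [2]) = [e^(2t)].
  For a 2×2 Jordan block J_2(2): exp(t · J_2(2)) = e^(2t)·(I + t·N), where N is the 2×2 nilpotent shift.

After assembling e^{tJ} and conjugating by P, we get:

e^{tB} =
  [exp(2*t), -t*exp(2*t), -t*exp(2*t)]
  [0, -2*t*exp(2*t) + exp(2*t), -2*t*exp(2*t)]
  [0, 2*t*exp(2*t), 2*t*exp(2*t) + exp(2*t)]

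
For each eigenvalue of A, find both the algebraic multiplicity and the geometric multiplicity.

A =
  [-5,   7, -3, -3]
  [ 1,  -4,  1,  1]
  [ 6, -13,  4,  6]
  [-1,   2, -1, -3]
λ = -2: alg = 4, geom = 2

Step 1 — factor the characteristic polynomial to read off the algebraic multiplicities:
  χ_A(x) = (x + 2)^4

Step 2 — compute geometric multiplicities via the rank-nullity identity g(λ) = n − rank(A − λI):
  rank(A − (-2)·I) = 2, so dim ker(A − (-2)·I) = n − 2 = 2

Summary:
  λ = -2: algebraic multiplicity = 4, geometric multiplicity = 2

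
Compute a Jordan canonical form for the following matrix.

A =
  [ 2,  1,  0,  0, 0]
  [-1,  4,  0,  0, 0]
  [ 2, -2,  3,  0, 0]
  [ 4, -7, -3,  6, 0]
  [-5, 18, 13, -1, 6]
J_2(3) ⊕ J_1(3) ⊕ J_2(6)

The characteristic polynomial is
  det(x·I − A) = x^5 - 21*x^4 + 171*x^3 - 675*x^2 + 1296*x - 972 = (x - 6)^2*(x - 3)^3

Eigenvalues and multiplicities (the geometric multiplicity of λ is n − rank(A − λI), which equals the number of Jordan blocks for λ):
  λ = 3: algebraic multiplicity = 3, geometric multiplicity = 2
  λ = 6: algebraic multiplicity = 2, geometric multiplicity = 1

Determining the block sizes for each eigenvalue:
  λ = 3: 2 blocks summing to 3 forces exactly one block of size 2 and the rest size 1 → block sizes [2, 1]
  λ = 6: one block (gm = 1), so the single block has size am = 2 → block sizes [2]

Assembling the blocks gives a Jordan form
J =
  [3, 1, 0, 0, 0]
  [0, 3, 0, 0, 0]
  [0, 0, 3, 0, 0]
  [0, 0, 0, 6, 1]
  [0, 0, 0, 0, 6]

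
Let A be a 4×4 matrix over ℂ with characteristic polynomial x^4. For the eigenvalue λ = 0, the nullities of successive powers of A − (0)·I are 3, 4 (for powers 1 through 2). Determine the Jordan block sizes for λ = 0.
Block sizes for λ = 0: [2, 1, 1]

From the dimensions of kernels of powers, the number of Jordan blocks of size at least j is d_j − d_{j−1} where d_j = dim ker(N^j) (with d_0 = 0). Computing the differences gives [3, 1].
The number of blocks of size exactly k is (#blocks of size ≥ k) − (#blocks of size ≥ k + 1), so the partition is: 2 block(s) of size 1, 1 block(s) of size 2.
In nonincreasing order the block sizes are [2, 1, 1].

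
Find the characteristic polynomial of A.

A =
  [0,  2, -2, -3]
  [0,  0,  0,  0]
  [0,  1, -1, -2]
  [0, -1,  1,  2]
x^4 - x^3

Expanding det(x·I − A) (e.g. by cofactor expansion or by noting that A is similar to its Jordan form J, which has the same characteristic polynomial as A) gives
  χ_A(x) = x^4 - x^3
which factors as x^3*(x - 1). The eigenvalues (with algebraic multiplicities) are λ = 0 with multiplicity 3, λ = 1 with multiplicity 1.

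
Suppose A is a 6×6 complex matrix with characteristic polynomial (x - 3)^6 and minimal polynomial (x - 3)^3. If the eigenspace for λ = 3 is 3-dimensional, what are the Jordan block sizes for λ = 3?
Block sizes for λ = 3: [3, 2, 1]

Step 1 — from the characteristic polynomial, algebraic multiplicity of λ = 3 is 6. From dim ker(A − (3)·I) = 3, there are exactly 3 Jordan blocks for λ = 3.
Step 2 — from the minimal polynomial, the factor (x − 3)^3 tells us the largest block for λ = 3 has size 3.
Step 3 — with total size 6, 3 blocks, and largest block 3, the block sizes (in nonincreasing order) are [3, 2, 1].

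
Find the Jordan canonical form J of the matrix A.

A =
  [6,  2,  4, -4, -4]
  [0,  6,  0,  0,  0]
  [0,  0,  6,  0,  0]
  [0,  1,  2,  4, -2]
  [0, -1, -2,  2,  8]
J_2(6) ⊕ J_1(6) ⊕ J_1(6) ⊕ J_1(6)

The characteristic polynomial is
  det(x·I − A) = x^5 - 30*x^4 + 360*x^3 - 2160*x^2 + 6480*x - 7776 = (x - 6)^5

Eigenvalues and multiplicities (the geometric multiplicity of λ is n − rank(A − λI), which equals the number of Jordan blocks for λ):
  λ = 6: algebraic multiplicity = 5, geometric multiplicity = 4

Determining the block sizes for each eigenvalue:
  λ = 6: 4 blocks summing to 5 forces exactly one block of size 2 and the rest size 1 → block sizes [2, 1, 1, 1]

Assembling the blocks gives a Jordan form
J =
  [6, 1, 0, 0, 0]
  [0, 6, 0, 0, 0]
  [0, 0, 6, 0, 0]
  [0, 0, 0, 6, 0]
  [0, 0, 0, 0, 6]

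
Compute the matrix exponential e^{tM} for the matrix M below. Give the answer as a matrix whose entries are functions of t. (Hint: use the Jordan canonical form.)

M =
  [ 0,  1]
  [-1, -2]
e^{tM} =
  [t*exp(-t) + exp(-t), t*exp(-t)]
  [-t*exp(-t), -t*exp(-t) + exp(-t)]

Strategy: write M = P · J · P⁻¹ where J is a Jordan canonical form, so e^{tM} = P · e^{tJ} · P⁻¹, and e^{tJ} can be computed block-by-block.

M has Jordan form
J =
  [-1,  1]
  [ 0, -1]
(up to reordering of blocks).

Per-block formulas:
  For a 2×2 Jordan block J_2(-1): exp(t · J_2(-1)) = e^(-1t)·(I + t·N), where N is the 2×2 nilpotent shift.

After assembling e^{tJ} and conjugating by P, we get:

e^{tM} =
  [t*exp(-t) + exp(-t), t*exp(-t)]
  [-t*exp(-t), -t*exp(-t) + exp(-t)]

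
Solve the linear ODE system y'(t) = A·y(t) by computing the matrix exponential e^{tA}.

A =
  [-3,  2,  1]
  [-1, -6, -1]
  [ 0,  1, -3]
e^{tA} =
  [-t^2*exp(-4*t)/2 + t*exp(-4*t) + exp(-4*t), -t^2*exp(-4*t)/2 + 2*t*exp(-4*t), t*exp(-4*t)]
  [t^2*exp(-4*t)/2 - t*exp(-4*t), t^2*exp(-4*t)/2 - 2*t*exp(-4*t) + exp(-4*t), -t*exp(-4*t)]
  [-t^2*exp(-4*t)/2, -t^2*exp(-4*t)/2 + t*exp(-4*t), t*exp(-4*t) + exp(-4*t)]

Strategy: write A = P · J · P⁻¹ where J is a Jordan canonical form, so e^{tA} = P · e^{tJ} · P⁻¹, and e^{tJ} can be computed block-by-block.

A has Jordan form
J =
  [-4,  1,  0]
  [ 0, -4,  1]
  [ 0,  0, -4]
(up to reordering of blocks).

Per-block formulas:
  For a 3×3 Jordan block J_3(-4): exp(t · J_3(-4)) = e^(-4t)·(I + t·N + (t^2/2)·N^2), where N is the 3×3 nilpotent shift.

After assembling e^{tJ} and conjugating by P, we get:

e^{tA} =
  [-t^2*exp(-4*t)/2 + t*exp(-4*t) + exp(-4*t), -t^2*exp(-4*t)/2 + 2*t*exp(-4*t), t*exp(-4*t)]
  [t^2*exp(-4*t)/2 - t*exp(-4*t), t^2*exp(-4*t)/2 - 2*t*exp(-4*t) + exp(-4*t), -t*exp(-4*t)]
  [-t^2*exp(-4*t)/2, -t^2*exp(-4*t)/2 + t*exp(-4*t), t*exp(-4*t) + exp(-4*t)]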